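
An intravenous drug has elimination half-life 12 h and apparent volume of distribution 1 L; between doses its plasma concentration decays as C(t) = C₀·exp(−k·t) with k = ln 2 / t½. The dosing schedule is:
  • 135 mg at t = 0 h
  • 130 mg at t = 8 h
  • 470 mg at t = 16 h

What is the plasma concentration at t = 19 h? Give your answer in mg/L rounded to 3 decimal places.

509.137 mg/L

k = ln 2 / 12 = 0.05776 per h
Dose 1 (135 mg at t=0 h): 135·exp(−0.05776·19) = 45.051 mg/L
Dose 2 (130 mg at t=8 h): 130·exp(−0.05776·11) = 68.865 mg/L
Dose 3 (470 mg at t=16 h): 470·exp(−0.05776·3) = 395.221 mg/L
C(19) = 45.051 + 68.865 + 395.221 = 509.137 mg/L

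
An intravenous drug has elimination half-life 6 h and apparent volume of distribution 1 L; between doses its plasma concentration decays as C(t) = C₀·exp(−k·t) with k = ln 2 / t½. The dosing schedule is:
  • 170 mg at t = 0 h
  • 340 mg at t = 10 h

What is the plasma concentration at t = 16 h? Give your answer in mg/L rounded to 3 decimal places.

k = ln 2 / 6 = 0.11552 per h
Dose 1 (170 mg at t=0 h): 170·exp(−0.11552·16) = 26.773 mg/L
Dose 2 (340 mg at t=10 h): 340·exp(−0.11552·6) = 170.000 mg/L
C(16) = 26.773 + 170.000 = 196.773 mg/L

196.773 mg/L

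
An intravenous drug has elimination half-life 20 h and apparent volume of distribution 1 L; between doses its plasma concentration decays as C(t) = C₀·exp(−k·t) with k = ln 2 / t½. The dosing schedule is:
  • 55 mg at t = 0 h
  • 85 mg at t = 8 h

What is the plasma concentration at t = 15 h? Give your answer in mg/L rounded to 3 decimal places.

k = ln 2 / 20 = 0.03466 per h
Dose 1 (55 mg at t=0 h): 55·exp(−0.03466·15) = 32.703 mg/L
Dose 2 (85 mg at t=8 h): 85·exp(−0.03466·7) = 66.690 mg/L
C(15) = 32.703 + 66.690 = 99.393 mg/L

99.393 mg/L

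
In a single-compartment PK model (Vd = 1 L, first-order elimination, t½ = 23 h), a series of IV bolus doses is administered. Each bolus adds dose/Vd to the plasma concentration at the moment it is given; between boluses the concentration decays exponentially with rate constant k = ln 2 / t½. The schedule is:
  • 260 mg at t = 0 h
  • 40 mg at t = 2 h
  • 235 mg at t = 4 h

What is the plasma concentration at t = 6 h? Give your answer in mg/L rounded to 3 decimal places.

473.704 mg/L

k = ln 2 / 23 = 0.03014 per h
Dose 1 (260 mg at t=0 h): 260·exp(−0.03014·6) = 216.992 mg/L
Dose 2 (40 mg at t=2 h): 40·exp(−0.03014·4) = 35.457 mg/L
Dose 3 (235 mg at t=4 h): 235·exp(−0.03014·2) = 221.254 mg/L
C(6) = 216.992 + 35.457 + 221.254 = 473.704 mg/L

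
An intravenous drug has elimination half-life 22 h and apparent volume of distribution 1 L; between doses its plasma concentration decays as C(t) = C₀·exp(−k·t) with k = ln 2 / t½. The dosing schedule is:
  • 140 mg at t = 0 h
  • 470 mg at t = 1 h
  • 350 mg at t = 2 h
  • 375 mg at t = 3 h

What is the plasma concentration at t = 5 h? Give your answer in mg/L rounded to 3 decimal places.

k = ln 2 / 22 = 0.03151 per h
Dose 1 (140 mg at t=0 h): 140·exp(−0.03151·5) = 119.595 mg/L
Dose 2 (470 mg at t=1 h): 470·exp(−0.03151·4) = 414.348 mg/L
Dose 3 (350 mg at t=2 h): 350·exp(−0.03151·3) = 318.433 mg/L
Dose 4 (375 mg at t=3 h): 375·exp(−0.03151·2) = 352.099 mg/L
C(5) = 119.595 + 414.348 + 318.433 + 352.099 = 1204.475 mg/L

1204.475 mg/L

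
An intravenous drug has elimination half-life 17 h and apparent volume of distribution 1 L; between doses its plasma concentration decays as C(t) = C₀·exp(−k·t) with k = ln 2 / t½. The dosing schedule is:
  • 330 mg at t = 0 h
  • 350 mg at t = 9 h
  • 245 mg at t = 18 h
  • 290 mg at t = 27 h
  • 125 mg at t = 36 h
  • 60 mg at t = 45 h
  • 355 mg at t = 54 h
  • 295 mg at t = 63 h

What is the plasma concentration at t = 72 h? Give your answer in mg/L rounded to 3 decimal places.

k = ln 2 / 17 = 0.04077 per h
Dose 1 (330 mg at t=0 h): 330·exp(−0.04077·72) = 17.521 mg/L
Dose 2 (350 mg at t=9 h): 350·exp(−0.04077·63) = 26.822 mg/L
Dose 3 (245 mg at t=18 h): 245·exp(−0.04077·54) = 27.099 mg/L
Dose 4 (290 mg at t=27 h): 290·exp(−0.04077·45) = 46.297 mg/L
Dose 5 (125 mg at t=36 h): 125·exp(−0.04077·36) = 28.803 mg/L
Dose 6 (60 mg at t=45 h): 60·exp(−0.04077·27) = 19.955 mg/L
Dose 7 (355 mg at t=54 h): 355·exp(−0.04077·18) = 170.408 mg/L
Dose 8 (295 mg at t=63 h): 295·exp(−0.04077·9) = 204.387 mg/L
C(72) = 17.521 + 26.822 + 27.099 + 46.297 + 28.803 + 19.955 + 170.408 + 204.387 = 541.292 mg/L

541.292 mg/L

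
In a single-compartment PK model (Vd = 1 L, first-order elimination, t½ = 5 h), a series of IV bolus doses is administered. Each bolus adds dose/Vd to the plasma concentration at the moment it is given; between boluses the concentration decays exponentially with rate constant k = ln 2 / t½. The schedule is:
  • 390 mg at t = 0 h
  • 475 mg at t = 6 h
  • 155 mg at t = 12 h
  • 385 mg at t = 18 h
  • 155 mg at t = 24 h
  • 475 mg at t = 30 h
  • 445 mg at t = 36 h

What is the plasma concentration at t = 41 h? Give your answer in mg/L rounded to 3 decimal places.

364.256 mg/L

k = ln 2 / 5 = 0.13863 per h
Dose 1 (390 mg at t=0 h): 390·exp(−0.13863·41) = 1.326 mg/L
Dose 2 (475 mg at t=6 h): 475·exp(−0.13863·35) = 3.711 mg/L
Dose 3 (155 mg at t=12 h): 155·exp(−0.13863·29) = 2.782 mg/L
Dose 4 (385 mg at t=18 h): 385·exp(−0.13863·23) = 15.875 mg/L
Dose 5 (155 mg at t=24 h): 155·exp(−0.13863·17) = 14.684 mg/L
Dose 6 (475 mg at t=30 h): 475·exp(−0.13863·11) = 103.378 mg/L
Dose 7 (445 mg at t=36 h): 445·exp(−0.13863·5) = 222.500 mg/L
C(41) = 1.326 + 3.711 + 2.782 + 15.875 + 14.684 + 103.378 + 222.500 = 364.256 mg/L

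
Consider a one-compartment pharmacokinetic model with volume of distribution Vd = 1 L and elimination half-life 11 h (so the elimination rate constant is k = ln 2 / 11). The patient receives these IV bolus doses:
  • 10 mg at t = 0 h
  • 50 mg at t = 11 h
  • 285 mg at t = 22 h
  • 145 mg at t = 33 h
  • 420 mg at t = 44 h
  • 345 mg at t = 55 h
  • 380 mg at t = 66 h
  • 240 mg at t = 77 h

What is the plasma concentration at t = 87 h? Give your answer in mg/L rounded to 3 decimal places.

k = ln 2 / 11 = 0.06301 per h
Dose 1 (10 mg at t=0 h): 10·exp(−0.06301·87) = 0.042 mg/L
Dose 2 (50 mg at t=11 h): 50·exp(−0.06301·76) = 0.416 mg/L
Dose 3 (285 mg at t=22 h): 285·exp(−0.06301·65) = 4.743 mg/L
Dose 4 (145 mg at t=33 h): 145·exp(−0.06301·54) = 4.826 mg/L
Dose 5 (420 mg at t=44 h): 420·exp(−0.06301·43) = 27.957 mg/L
Dose 6 (345 mg at t=55 h): 345·exp(−0.06301·32) = 45.930 mg/L
Dose 7 (380 mg at t=66 h): 380·exp(−0.06301·21) = 101.179 mg/L
Dose 8 (240 mg at t=77 h): 240·exp(−0.06301·10) = 127.805 mg/L
C(87) = 0.042 + 0.416 + 4.743 + 4.826 + 27.957 + 45.930 + 101.179 + 127.805 = 312.897 mg/L

312.897 mg/L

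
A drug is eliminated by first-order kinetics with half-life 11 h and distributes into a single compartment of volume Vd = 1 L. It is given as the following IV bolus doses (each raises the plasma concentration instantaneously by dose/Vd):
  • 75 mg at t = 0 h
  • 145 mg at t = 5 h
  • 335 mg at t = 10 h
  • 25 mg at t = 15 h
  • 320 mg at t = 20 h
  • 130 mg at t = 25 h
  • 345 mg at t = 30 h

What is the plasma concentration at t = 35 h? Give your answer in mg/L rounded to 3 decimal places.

551.916 mg/L

k = ln 2 / 11 = 0.06301 per h
Dose 1 (75 mg at t=0 h): 75·exp(−0.06301·35) = 8.265 mg/L
Dose 2 (145 mg at t=5 h): 145·exp(−0.06301·30) = 21.897 mg/L
Dose 3 (335 mg at t=10 h): 335·exp(−0.06301·25) = 69.324 mg/L
Dose 4 (25 mg at t=15 h): 25·exp(−0.06301·20) = 7.089 mg/L
Dose 5 (320 mg at t=20 h): 320·exp(−0.06301·15) = 124.353 mg/L
Dose 6 (130 mg at t=25 h): 130·exp(−0.06301·10) = 69.228 mg/L
Dose 7 (345 mg at t=30 h): 345·exp(−0.06301·5) = 251.760 mg/L
C(35) = 8.265 + 21.897 + 69.324 + 7.089 + 124.353 + 69.228 + 251.760 = 551.916 mg/L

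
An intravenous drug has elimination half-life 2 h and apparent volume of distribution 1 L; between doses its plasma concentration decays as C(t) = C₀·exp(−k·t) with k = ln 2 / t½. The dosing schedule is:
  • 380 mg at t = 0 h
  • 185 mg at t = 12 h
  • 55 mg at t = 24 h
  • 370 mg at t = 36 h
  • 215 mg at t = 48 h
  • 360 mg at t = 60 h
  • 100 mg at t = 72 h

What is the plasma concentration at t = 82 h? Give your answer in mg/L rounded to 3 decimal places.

3.302 mg/L

k = ln 2 / 2 = 0.34657 per h
Dose 1 (380 mg at t=0 h): 380·exp(−0.34657·82) = 0.000 mg/L
Dose 2 (185 mg at t=12 h): 185·exp(−0.34657·70) = 0.000 mg/L
Dose 3 (55 mg at t=24 h): 55·exp(−0.34657·58) = 0.000 mg/L
Dose 4 (370 mg at t=36 h): 370·exp(−0.34657·46) = 0.000 mg/L
Dose 5 (215 mg at t=48 h): 215·exp(−0.34657·34) = 0.002 mg/L
Dose 6 (360 mg at t=60 h): 360·exp(−0.34657·22) = 0.176 mg/L
Dose 7 (100 mg at t=72 h): 100·exp(−0.34657·10) = 3.125 mg/L
C(82) = 0.000 + 0.000 + 0.000 + 0.000 + 0.002 + 0.176 + 3.125 = 3.302 mg/L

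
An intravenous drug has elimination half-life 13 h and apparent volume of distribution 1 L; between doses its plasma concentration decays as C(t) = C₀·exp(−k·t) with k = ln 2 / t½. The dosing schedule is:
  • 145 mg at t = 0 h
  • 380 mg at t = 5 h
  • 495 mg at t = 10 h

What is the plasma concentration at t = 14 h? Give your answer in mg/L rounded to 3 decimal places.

703.830 mg/L

k = ln 2 / 13 = 0.05332 per h
Dose 1 (145 mg at t=0 h): 145·exp(−0.05332·14) = 68.736 mg/L
Dose 2 (380 mg at t=5 h): 380·exp(−0.05332·9) = 235.168 mg/L
Dose 3 (495 mg at t=10 h): 495·exp(−0.05332·4) = 399.927 mg/L
C(14) = 68.736 + 235.168 + 399.927 = 703.830 mg/L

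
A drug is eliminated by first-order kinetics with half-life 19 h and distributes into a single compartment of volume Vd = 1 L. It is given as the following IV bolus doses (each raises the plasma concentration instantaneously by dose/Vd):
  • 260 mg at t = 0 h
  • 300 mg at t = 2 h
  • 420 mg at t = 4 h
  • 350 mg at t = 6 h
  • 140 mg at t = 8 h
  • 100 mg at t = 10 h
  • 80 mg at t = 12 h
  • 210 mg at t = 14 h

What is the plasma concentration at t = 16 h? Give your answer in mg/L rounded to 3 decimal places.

k = ln 2 / 19 = 0.03648 per h
Dose 1 (260 mg at t=0 h): 260·exp(−0.03648·16) = 145.036 mg/L
Dose 2 (300 mg at t=2 h): 300·exp(−0.03648·14) = 180.015 mg/L
Dose 3 (420 mg at t=4 h): 420·exp(−0.03648·12) = 271.097 mg/L
Dose 4 (350 mg at t=6 h): 350·exp(−0.03648·10) = 243.014 mg/L
Dose 5 (140 mg at t=8 h): 140·exp(−0.03648·8) = 104.563 mg/L
Dose 6 (100 mg at t=10 h): 100·exp(−0.03648·6) = 80.341 mg/L
Dose 7 (80 mg at t=12 h): 80·exp(−0.03648·4) = 69.138 mg/L
Dose 8 (210 mg at t=14 h): 210·exp(−0.03648·2) = 195.223 mg/L
C(16) = 145.036 + 180.015 + 271.097 + 243.014 + 104.563 + 80.341 + 69.138 + 195.223 = 1288.428 mg/L

1288.428 mg/L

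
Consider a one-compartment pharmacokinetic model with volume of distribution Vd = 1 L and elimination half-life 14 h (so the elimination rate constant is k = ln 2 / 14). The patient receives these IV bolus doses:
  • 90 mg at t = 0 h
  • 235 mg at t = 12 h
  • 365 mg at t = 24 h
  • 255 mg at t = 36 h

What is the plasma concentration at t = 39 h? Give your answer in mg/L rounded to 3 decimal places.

468.271 mg/L

k = ln 2 / 14 = 0.04951 per h
Dose 1 (90 mg at t=0 h): 90·exp(−0.04951·39) = 13.051 mg/L
Dose 2 (235 mg at t=12 h): 235·exp(−0.04951·27) = 61.732 mg/L
Dose 3 (365 mg at t=24 h): 365·exp(−0.04951·15) = 173.684 mg/L
Dose 4 (255 mg at t=36 h): 255·exp(−0.04951·3) = 219.803 mg/L
C(39) = 13.051 + 61.732 + 173.684 + 219.803 = 468.271 mg/L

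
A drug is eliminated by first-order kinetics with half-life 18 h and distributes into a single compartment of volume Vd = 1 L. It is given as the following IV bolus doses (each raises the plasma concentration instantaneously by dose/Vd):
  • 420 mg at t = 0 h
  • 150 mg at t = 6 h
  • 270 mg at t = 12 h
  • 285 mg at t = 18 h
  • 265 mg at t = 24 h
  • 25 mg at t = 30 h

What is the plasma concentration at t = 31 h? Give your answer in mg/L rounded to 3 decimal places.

713.670 mg/L

k = ln 2 / 18 = 0.03851 per h
Dose 1 (420 mg at t=0 h): 420·exp(−0.03851·31) = 127.294 mg/L
Dose 2 (150 mg at t=6 h): 150·exp(−0.03851·25) = 57.279 mg/L
Dose 3 (270 mg at t=12 h): 270·exp(−0.03851·19) = 129.900 mg/L
Dose 4 (285 mg at t=18 h): 285·exp(−0.03851·13) = 172.756 mg/L
Dose 5 (265 mg at t=24 h): 265·exp(−0.03851·7) = 202.385 mg/L
Dose 6 (25 mg at t=30 h): 25·exp(−0.03851·1) = 24.056 mg/L
C(31) = 127.294 + 57.279 + 129.900 + 172.756 + 202.385 + 24.056 = 713.670 mg/L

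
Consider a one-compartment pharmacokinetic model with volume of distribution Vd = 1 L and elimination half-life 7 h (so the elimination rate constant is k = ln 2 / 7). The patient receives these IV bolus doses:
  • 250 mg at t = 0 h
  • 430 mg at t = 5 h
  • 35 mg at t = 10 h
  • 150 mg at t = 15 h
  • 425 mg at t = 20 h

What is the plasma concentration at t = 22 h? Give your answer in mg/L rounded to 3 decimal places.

k = ln 2 / 7 = 0.09902 per h
Dose 1 (250 mg at t=0 h): 250·exp(−0.09902·22) = 28.304 mg/L
Dose 2 (430 mg at t=5 h): 430·exp(−0.09902·17) = 79.872 mg/L
Dose 3 (35 mg at t=10 h): 35·exp(−0.09902·12) = 10.666 mg/L
Dose 4 (150 mg at t=15 h): 150·exp(−0.09902·7) = 75.000 mg/L
Dose 5 (425 mg at t=20 h): 425·exp(−0.09902·2) = 348.643 mg/L
C(22) = 28.304 + 79.872 + 10.666 + 75.000 + 348.643 = 542.485 mg/L

542.485 mg/L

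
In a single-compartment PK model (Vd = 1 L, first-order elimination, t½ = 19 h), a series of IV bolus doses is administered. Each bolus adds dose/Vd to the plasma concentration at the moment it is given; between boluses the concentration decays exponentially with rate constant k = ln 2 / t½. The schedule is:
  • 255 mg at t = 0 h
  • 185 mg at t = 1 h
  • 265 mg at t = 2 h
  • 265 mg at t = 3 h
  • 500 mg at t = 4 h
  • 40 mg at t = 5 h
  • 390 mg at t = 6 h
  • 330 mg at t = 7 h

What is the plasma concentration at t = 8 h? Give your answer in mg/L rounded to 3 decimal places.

k = ln 2 / 19 = 0.03648 per h
Dose 1 (255 mg at t=0 h): 255·exp(−0.03648·8) = 190.454 mg/L
Dose 2 (185 mg at t=1 h): 185·exp(−0.03648·7) = 143.307 mg/L
Dose 3 (265 mg at t=2 h): 265·exp(−0.03648·6) = 212.904 mg/L
Dose 4 (265 mg at t=3 h): 265·exp(−0.03648·5) = 220.814 mg/L
Dose 5 (500 mg at t=4 h): 500·exp(−0.03648·4) = 432.111 mg/L
Dose 6 (40 mg at t=5 h): 40·exp(−0.03648·3) = 35.853 mg/L
Dose 7 (390 mg at t=6 h): 390·exp(−0.03648·2) = 362.558 mg/L
Dose 8 (330 mg at t=7 h): 330·exp(−0.03648·1) = 318.178 mg/L
C(8) = 190.454 + 143.307 + 212.904 + 220.814 + 432.111 + 35.853 + 362.558 + 318.178 = 1916.179 mg/L

1916.179 mg/L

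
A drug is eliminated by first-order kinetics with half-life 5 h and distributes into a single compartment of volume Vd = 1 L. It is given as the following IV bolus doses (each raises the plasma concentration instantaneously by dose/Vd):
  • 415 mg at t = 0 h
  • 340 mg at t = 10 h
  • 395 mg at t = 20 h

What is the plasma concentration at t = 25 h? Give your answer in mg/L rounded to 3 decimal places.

252.969 mg/L

k = ln 2 / 5 = 0.13863 per h
Dose 1 (415 mg at t=0 h): 415·exp(−0.13863·25) = 12.969 mg/L
Dose 2 (340 mg at t=10 h): 340·exp(−0.13863·15) = 42.500 mg/L
Dose 3 (395 mg at t=20 h): 395·exp(−0.13863·5) = 197.500 mg/L
C(25) = 12.969 + 42.500 + 197.500 = 252.969 mg/L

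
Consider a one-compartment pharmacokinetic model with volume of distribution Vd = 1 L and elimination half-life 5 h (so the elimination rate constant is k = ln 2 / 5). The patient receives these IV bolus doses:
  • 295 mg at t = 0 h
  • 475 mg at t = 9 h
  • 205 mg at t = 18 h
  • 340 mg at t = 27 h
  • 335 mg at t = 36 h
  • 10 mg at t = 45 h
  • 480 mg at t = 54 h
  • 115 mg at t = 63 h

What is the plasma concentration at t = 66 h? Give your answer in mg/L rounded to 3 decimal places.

174.590 mg/L

k = ln 2 / 5 = 0.13863 per h
Dose 1 (295 mg at t=0 h): 295·exp(−0.13863·66) = 0.031 mg/L
Dose 2 (475 mg at t=9 h): 475·exp(−0.13863·57) = 0.176 mg/L
Dose 3 (205 mg at t=18 h): 205·exp(−0.13863·48) = 0.264 mg/L
Dose 4 (340 mg at t=27 h): 340·exp(−0.13863·39) = 1.526 mg/L
Dose 5 (335 mg at t=36 h): 335·exp(−0.13863·30) = 5.234 mg/L
Dose 6 (10 mg at t=45 h): 10·exp(−0.13863·21) = 0.544 mg/L
Dose 7 (480 mg at t=54 h): 480·exp(−0.13863·12) = 90.943 mg/L
Dose 8 (115 mg at t=63 h): 115·exp(−0.13863·3) = 75.872 mg/L
C(66) = 0.031 + 0.176 + 0.264 + 1.526 + 5.234 + 0.544 + 90.943 + 75.872 = 174.590 mg/L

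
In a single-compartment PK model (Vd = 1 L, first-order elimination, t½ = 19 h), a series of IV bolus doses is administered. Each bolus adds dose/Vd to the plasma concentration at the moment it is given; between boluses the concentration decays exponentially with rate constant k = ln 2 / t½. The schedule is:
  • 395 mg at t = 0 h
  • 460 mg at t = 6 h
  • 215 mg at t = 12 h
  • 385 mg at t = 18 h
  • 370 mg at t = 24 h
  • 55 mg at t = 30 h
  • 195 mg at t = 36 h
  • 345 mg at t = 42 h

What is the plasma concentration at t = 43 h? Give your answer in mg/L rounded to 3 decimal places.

1128.525 mg/L

k = ln 2 / 19 = 0.03648 per h
Dose 1 (395 mg at t=0 h): 395·exp(−0.03648·43) = 82.285 mg/L
Dose 2 (460 mg at t=6 h): 460·exp(−0.03648·37) = 119.273 mg/L
Dose 3 (215 mg at t=12 h): 215·exp(−0.03648·31) = 69.388 mg/L
Dose 4 (385 mg at t=18 h): 385·exp(−0.03648·25) = 154.657 mg/L
Dose 5 (370 mg at t=24 h): 370·exp(−0.03648·19) = 185.000 mg/L
Dose 6 (55 mg at t=30 h): 55·exp(−0.03648·13) = 34.229 mg/L
Dose 7 (195 mg at t=36 h): 195·exp(−0.03648·7) = 151.053 mg/L
Dose 8 (345 mg at t=42 h): 345·exp(−0.03648·1) = 332.641 mg/L
C(43) = 82.285 + 119.273 + 69.388 + 154.657 + 185.000 + 34.229 + 151.053 + 332.641 = 1128.525 mg/L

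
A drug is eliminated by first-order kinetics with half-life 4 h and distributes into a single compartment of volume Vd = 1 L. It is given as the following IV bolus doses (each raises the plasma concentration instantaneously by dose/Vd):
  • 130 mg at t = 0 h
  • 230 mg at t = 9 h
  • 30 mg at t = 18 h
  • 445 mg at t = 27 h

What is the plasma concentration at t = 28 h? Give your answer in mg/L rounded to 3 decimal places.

389.065 mg/L

k = ln 2 / 4 = 0.17329 per h
Dose 1 (130 mg at t=0 h): 130·exp(−0.17329·28) = 1.016 mg/L
Dose 2 (230 mg at t=9 h): 230·exp(−0.17329·19) = 8.547 mg/L
Dose 3 (30 mg at t=18 h): 30·exp(−0.17329·10) = 5.303 mg/L
Dose 4 (445 mg at t=27 h): 445·exp(−0.17329·1) = 374.199 mg/L
C(28) = 1.016 + 8.547 + 5.303 + 374.199 = 389.065 mg/L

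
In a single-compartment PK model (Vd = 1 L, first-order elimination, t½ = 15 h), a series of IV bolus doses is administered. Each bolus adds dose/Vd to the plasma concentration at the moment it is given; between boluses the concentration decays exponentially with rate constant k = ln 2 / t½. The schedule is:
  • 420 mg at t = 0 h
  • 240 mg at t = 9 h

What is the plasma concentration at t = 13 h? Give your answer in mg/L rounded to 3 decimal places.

k = ln 2 / 15 = 0.04621 per h
Dose 1 (420 mg at t=0 h): 420·exp(−0.04621·13) = 230.333 mg/L
Dose 2 (240 mg at t=9 h): 240·exp(−0.04621·4) = 199.497 mg/L
C(13) = 230.333 + 199.497 = 429.830 mg/L

429.830 mg/L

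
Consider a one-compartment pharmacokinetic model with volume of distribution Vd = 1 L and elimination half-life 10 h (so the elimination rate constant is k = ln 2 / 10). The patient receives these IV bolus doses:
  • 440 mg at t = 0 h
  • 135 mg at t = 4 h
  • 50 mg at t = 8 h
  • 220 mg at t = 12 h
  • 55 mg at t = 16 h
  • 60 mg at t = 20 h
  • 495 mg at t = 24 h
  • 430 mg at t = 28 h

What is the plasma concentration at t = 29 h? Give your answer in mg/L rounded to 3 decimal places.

967.900 mg/L

k = ln 2 / 10 = 0.06931 per h
Dose 1 (440 mg at t=0 h): 440·exp(−0.06931·29) = 58.948 mg/L
Dose 2 (135 mg at t=4 h): 135·exp(−0.06931·25) = 23.865 mg/L
Dose 3 (50 mg at t=8 h): 50·exp(−0.06931·21) = 11.663 mg/L
Dose 4 (220 mg at t=12 h): 220·exp(−0.06931·17) = 67.713 mg/L
Dose 5 (55 mg at t=16 h): 55·exp(−0.06931·13) = 22.337 mg/L
Dose 6 (60 mg at t=20 h): 60·exp(−0.06931·9) = 32.153 mg/L
Dose 7 (495 mg at t=24 h): 495·exp(−0.06931·5) = 350.018 mg/L
Dose 8 (430 mg at t=28 h): 430·exp(−0.06931·1) = 401.204 mg/L
C(29) = 58.948 + 23.865 + 11.663 + 67.713 + 22.337 + 32.153 + 350.018 + 401.204 = 967.900 mg/L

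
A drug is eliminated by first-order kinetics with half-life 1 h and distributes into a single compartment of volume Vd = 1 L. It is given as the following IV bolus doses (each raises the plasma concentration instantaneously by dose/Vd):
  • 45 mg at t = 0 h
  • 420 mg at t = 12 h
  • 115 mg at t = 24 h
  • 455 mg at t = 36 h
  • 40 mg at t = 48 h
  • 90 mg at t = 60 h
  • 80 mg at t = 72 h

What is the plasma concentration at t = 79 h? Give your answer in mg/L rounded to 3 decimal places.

0.625 mg/L

k = ln 2 / 1 = 0.69315 per h
Dose 1 (45 mg at t=0 h): 45·exp(−0.69315·79) = 0.000 mg/L
Dose 2 (420 mg at t=12 h): 420·exp(−0.69315·67) = 0.000 mg/L
Dose 3 (115 mg at t=24 h): 115·exp(−0.69315·55) = 0.000 mg/L
Dose 4 (455 mg at t=36 h): 455·exp(−0.69315·43) = 0.000 mg/L
Dose 5 (40 mg at t=48 h): 40·exp(−0.69315·31) = 0.000 mg/L
Dose 6 (90 mg at t=60 h): 90·exp(−0.69315·19) = 0.000 mg/L
Dose 7 (80 mg at t=72 h): 80·exp(−0.69315·7) = 0.625 mg/L
C(79) = 0.000 + 0.000 + 0.000 + 0.000 + 0.000 + 0.000 + 0.625 = 0.625 mg/L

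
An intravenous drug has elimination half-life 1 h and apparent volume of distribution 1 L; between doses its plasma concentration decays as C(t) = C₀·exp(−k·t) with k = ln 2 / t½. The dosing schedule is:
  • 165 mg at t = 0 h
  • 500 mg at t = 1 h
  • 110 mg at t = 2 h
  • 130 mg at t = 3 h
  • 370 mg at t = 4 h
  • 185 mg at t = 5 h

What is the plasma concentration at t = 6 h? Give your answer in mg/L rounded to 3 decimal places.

226.328 mg/L

k = ln 2 / 1 = 0.69315 per h
Dose 1 (165 mg at t=0 h): 165·exp(−0.69315·6) = 2.578 mg/L
Dose 2 (500 mg at t=1 h): 500·exp(−0.69315·5) = 15.625 mg/L
Dose 3 (110 mg at t=2 h): 110·exp(−0.69315·4) = 6.875 mg/L
Dose 4 (130 mg at t=3 h): 130·exp(−0.69315·3) = 16.250 mg/L
Dose 5 (370 mg at t=4 h): 370·exp(−0.69315·2) = 92.500 mg/L
Dose 6 (185 mg at t=5 h): 185·exp(−0.69315·1) = 92.500 mg/L
C(6) = 2.578 + 15.625 + 6.875 + 16.250 + 92.500 + 92.500 = 226.328 mg/L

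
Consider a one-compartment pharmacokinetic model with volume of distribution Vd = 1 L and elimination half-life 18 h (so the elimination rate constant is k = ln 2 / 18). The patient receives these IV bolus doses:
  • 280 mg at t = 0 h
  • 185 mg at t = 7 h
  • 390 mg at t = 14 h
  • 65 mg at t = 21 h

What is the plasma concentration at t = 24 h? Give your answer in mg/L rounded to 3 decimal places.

k = ln 2 / 18 = 0.03851 per h
Dose 1 (280 mg at t=0 h): 280·exp(−0.03851·24) = 111.118 mg/L
Dose 2 (185 mg at t=7 h): 185·exp(−0.03851·17) = 96.131 mg/L
Dose 3 (390 mg at t=14 h): 390·exp(−0.03851·10) = 265.354 mg/L
Dose 4 (65 mg at t=21 h): 65·exp(−0.03851·3) = 57.908 mg/L
C(24) = 111.118 + 96.131 + 265.354 + 57.908 = 530.512 mg/L

530.512 mg/L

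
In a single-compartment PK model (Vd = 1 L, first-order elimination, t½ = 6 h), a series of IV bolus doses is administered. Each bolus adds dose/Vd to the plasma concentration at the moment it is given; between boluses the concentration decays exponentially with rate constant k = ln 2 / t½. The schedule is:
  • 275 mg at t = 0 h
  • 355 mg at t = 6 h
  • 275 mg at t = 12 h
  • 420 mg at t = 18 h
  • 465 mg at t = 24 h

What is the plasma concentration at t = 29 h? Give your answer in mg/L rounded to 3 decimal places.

451.966 mg/L

k = ln 2 / 6 = 0.11552 per h
Dose 1 (275 mg at t=0 h): 275·exp(−0.11552·29) = 9.646 mg/L
Dose 2 (355 mg at t=6 h): 355·exp(−0.11552·23) = 24.905 mg/L
Dose 3 (275 mg at t=12 h): 275·exp(−0.11552·17) = 38.585 mg/L
Dose 4 (420 mg at t=18 h): 420·exp(−0.11552·11) = 117.859 mg/L
Dose 5 (465 mg at t=24 h): 465·exp(−0.11552·5) = 260.972 mg/L
C(29) = 9.646 + 24.905 + 38.585 + 117.859 + 260.972 = 451.966 mg/L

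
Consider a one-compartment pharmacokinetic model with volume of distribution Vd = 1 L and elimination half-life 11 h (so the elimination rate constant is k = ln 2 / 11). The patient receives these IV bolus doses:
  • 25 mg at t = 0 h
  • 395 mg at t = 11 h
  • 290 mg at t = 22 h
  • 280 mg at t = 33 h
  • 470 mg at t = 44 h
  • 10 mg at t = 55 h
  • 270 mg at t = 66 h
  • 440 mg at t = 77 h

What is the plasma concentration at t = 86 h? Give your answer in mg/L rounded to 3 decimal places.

379.529 mg/L

k = ln 2 / 11 = 0.06301 per h
Dose 1 (25 mg at t=0 h): 25·exp(−0.06301·86) = 0.111 mg/L
Dose 2 (395 mg at t=11 h): 395·exp(−0.06301·75) = 3.500 mg/L
Dose 3 (290 mg at t=22 h): 290·exp(−0.06301·64) = 5.140 mg/L
Dose 4 (280 mg at t=33 h): 280·exp(−0.06301·53) = 9.925 mg/L
Dose 5 (470 mg at t=44 h): 470·exp(−0.06301·42) = 33.320 mg/L
Dose 6 (10 mg at t=55 h): 10·exp(−0.06301·31) = 1.418 mg/L
Dose 7 (270 mg at t=66 h): 270·exp(−0.06301·20) = 76.566 mg/L
Dose 8 (440 mg at t=77 h): 440·exp(−0.06301·9) = 249.549 mg/L
C(86) = 0.111 + 3.500 + 5.140 + 9.925 + 33.320 + 1.418 + 76.566 + 249.549 = 379.529 mg/L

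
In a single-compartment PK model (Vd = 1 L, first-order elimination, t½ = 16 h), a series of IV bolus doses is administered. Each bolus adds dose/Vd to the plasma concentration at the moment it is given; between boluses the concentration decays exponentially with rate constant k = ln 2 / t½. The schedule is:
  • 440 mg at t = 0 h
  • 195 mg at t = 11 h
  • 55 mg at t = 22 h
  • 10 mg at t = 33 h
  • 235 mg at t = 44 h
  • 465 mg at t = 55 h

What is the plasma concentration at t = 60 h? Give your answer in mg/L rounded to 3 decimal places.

k = ln 2 / 16 = 0.04332 per h
Dose 1 (440 mg at t=0 h): 440·exp(−0.04332·60) = 32.703 mg/L
Dose 2 (195 mg at t=11 h): 195·exp(−0.04332·49) = 23.342 mg/L
Dose 3 (55 mg at t=22 h): 55·exp(−0.04332·38) = 10.603 mg/L
Dose 4 (10 mg at t=33 h): 10·exp(−0.04332·27) = 3.105 mg/L
Dose 5 (235 mg at t=44 h): 235·exp(−0.04332·16) = 117.500 mg/L
Dose 6 (465 mg at t=55 h): 465·exp(−0.04332·5) = 374.439 mg/L
C(60) = 32.703 + 23.342 + 10.603 + 3.105 + 117.500 + 374.439 = 561.691 mg/L

561.691 mg/L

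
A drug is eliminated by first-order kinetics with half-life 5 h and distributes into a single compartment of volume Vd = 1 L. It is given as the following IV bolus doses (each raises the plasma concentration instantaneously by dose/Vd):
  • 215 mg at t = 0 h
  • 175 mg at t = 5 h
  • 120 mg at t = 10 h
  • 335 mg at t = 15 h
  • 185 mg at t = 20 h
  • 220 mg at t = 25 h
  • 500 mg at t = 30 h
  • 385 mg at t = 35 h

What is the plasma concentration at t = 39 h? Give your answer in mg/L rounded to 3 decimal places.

426.297 mg/L

k = ln 2 / 5 = 0.13863 per h
Dose 1 (215 mg at t=0 h): 215·exp(−0.13863·39) = 0.965 mg/L
Dose 2 (175 mg at t=5 h): 175·exp(−0.13863·34) = 1.570 mg/L
Dose 3 (120 mg at t=10 h): 120·exp(−0.13863·29) = 2.154 mg/L
Dose 4 (335 mg at t=15 h): 335·exp(−0.13863·24) = 12.025 mg/L
Dose 5 (185 mg at t=20 h): 185·exp(−0.13863·19) = 13.282 mg/L
Dose 6 (220 mg at t=25 h): 220·exp(−0.13863·14) = 31.589 mg/L
Dose 7 (500 mg at t=30 h): 500·exp(−0.13863·9) = 143.587 mg/L
Dose 8 (385 mg at t=35 h): 385·exp(−0.13863·4) = 221.124 mg/L
C(39) = 0.965 + 1.570 + 2.154 + 12.025 + 13.282 + 31.589 + 143.587 + 221.124 = 426.297 mg/L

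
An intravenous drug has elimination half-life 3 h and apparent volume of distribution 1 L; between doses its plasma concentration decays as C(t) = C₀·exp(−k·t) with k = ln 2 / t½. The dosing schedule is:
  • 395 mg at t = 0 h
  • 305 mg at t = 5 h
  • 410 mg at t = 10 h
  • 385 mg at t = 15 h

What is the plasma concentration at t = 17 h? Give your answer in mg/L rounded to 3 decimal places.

350.728 mg/L

k = ln 2 / 3 = 0.23105 per h
Dose 1 (395 mg at t=0 h): 395·exp(−0.23105·17) = 7.776 mg/L
Dose 2 (305 mg at t=5 h): 305·exp(−0.23105·12) = 19.062 mg/L
Dose 3 (410 mg at t=10 h): 410·exp(−0.23105·7) = 81.354 mg/L
Dose 4 (385 mg at t=15 h): 385·exp(−0.23105·2) = 242.535 mg/L
C(17) = 7.776 + 19.062 + 81.354 + 242.535 = 350.728 mg/L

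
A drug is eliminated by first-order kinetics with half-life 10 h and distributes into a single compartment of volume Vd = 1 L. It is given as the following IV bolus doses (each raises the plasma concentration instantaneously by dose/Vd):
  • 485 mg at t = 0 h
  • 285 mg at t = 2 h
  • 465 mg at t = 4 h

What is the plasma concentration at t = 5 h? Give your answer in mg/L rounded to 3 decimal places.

1008.299 mg/L

k = ln 2 / 10 = 0.06931 per h
Dose 1 (485 mg at t=0 h): 485·exp(−0.06931·5) = 342.947 mg/L
Dose 2 (285 mg at t=2 h): 285·exp(−0.06931·3) = 231.492 mg/L
Dose 3 (465 mg at t=4 h): 465·exp(−0.06931·1) = 433.860 mg/L
C(5) = 342.947 + 231.492 + 433.860 = 1008.299 mg/L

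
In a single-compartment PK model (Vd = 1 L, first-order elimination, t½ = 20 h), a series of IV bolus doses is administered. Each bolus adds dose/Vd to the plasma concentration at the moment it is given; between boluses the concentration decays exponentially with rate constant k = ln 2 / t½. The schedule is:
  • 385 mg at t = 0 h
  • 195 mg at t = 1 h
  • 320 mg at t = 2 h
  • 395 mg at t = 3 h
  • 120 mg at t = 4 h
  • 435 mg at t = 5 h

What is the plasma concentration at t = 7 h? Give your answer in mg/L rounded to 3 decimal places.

k = ln 2 / 20 = 0.03466 per h
Dose 1 (385 mg at t=0 h): 385·exp(−0.03466·7) = 302.065 mg/L
Dose 2 (195 mg at t=1 h): 195·exp(−0.03466·6) = 158.389 mg/L
Dose 3 (320 mg at t=2 h): 320·exp(−0.03466·5) = 269.087 mg/L
Dose 4 (395 mg at t=3 h): 395·exp(−0.03466·4) = 343.867 mg/L
Dose 5 (120 mg at t=4 h): 120·exp(−0.03466·3) = 108.150 mg/L
Dose 6 (435 mg at t=5 h): 435·exp(−0.03466·2) = 405.869 mg/L
C(7) = 302.065 + 158.389 + 269.087 + 343.867 + 108.150 + 405.869 = 1587.428 mg/L

1587.428 mg/L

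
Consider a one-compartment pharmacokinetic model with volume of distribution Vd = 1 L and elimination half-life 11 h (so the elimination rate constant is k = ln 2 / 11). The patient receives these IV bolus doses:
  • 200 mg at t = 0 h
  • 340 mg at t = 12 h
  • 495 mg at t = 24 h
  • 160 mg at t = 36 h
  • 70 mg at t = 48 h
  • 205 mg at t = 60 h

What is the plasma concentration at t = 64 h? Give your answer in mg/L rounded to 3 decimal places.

k = ln 2 / 11 = 0.06301 per h
Dose 1 (200 mg at t=0 h): 200·exp(−0.06301·64) = 3.545 mg/L
Dose 2 (340 mg at t=12 h): 340·exp(−0.06301·52) = 12.836 mg/L
Dose 3 (495 mg at t=24 h): 495·exp(−0.06301·40) = 39.806 mg/L
Dose 4 (160 mg at t=36 h): 160·exp(−0.06301·28) = 27.407 mg/L
Dose 5 (70 mg at t=48 h): 70·exp(−0.06301·16) = 25.541 mg/L
Dose 6 (205 mg at t=60 h): 205·exp(−0.06301·4) = 159.327 mg/L
C(64) = 3.545 + 12.836 + 39.806 + 27.407 + 25.541 + 159.327 = 268.461 mg/L

268.461 mg/L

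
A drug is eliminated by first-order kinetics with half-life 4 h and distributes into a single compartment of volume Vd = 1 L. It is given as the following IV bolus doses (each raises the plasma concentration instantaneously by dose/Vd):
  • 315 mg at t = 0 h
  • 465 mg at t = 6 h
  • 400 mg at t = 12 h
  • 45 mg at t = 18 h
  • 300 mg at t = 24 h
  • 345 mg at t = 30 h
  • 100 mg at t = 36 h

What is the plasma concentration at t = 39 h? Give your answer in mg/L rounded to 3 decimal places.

k = ln 2 / 4 = 0.17329 per h
Dose 1 (315 mg at t=0 h): 315·exp(−0.17329·39) = 0.366 mg/L
Dose 2 (465 mg at t=6 h): 465·exp(−0.17329·33) = 1.527 mg/L
Dose 3 (400 mg at t=12 h): 400·exp(−0.17329·27) = 3.716 mg/L
Dose 4 (45 mg at t=18 h): 45·exp(−0.17329·21) = 1.183 mg/L
Dose 5 (300 mg at t=24 h): 300·exp(−0.17329·15) = 22.298 mg/L
Dose 6 (345 mg at t=30 h): 345·exp(−0.17329·9) = 72.527 mg/L
Dose 7 (100 mg at t=36 h): 100·exp(−0.17329·3) = 59.460 mg/L
C(39) = 0.366 + 1.527 + 3.716 + 1.183 + 22.298 + 72.527 + 59.460 = 161.077 mg/L

161.077 mg/L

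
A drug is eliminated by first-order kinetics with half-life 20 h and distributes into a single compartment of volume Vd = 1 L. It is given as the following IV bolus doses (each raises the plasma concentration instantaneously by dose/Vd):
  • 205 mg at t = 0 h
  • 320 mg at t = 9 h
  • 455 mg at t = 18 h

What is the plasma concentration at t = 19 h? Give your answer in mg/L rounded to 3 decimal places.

k = ln 2 / 20 = 0.03466 per h
Dose 1 (205 mg at t=0 h): 205·exp(−0.03466·19) = 106.115 mg/L
Dose 2 (320 mg at t=9 h): 320·exp(−0.03466·10) = 226.274 mg/L
Dose 3 (455 mg at t=18 h): 455·exp(−0.03466·1) = 439.501 mg/L
C(19) = 106.115 + 226.274 + 439.501 = 771.890 mg/L

771.890 mg/L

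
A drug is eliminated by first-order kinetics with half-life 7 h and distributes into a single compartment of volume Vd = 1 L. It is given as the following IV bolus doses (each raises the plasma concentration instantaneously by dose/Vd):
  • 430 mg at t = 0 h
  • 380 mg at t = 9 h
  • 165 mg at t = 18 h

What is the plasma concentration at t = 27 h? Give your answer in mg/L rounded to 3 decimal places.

k = ln 2 / 7 = 0.09902 per h
Dose 1 (430 mg at t=0 h): 430·exp(−0.09902·27) = 29.672 mg/L
Dose 2 (380 mg at t=9 h): 380·exp(−0.09902·18) = 63.930 mg/L
Dose 3 (165 mg at t=18 h): 165·exp(−0.09902·9) = 67.678 mg/L
C(27) = 29.672 + 63.930 + 67.678 = 161.280 mg/L

161.280 mg/L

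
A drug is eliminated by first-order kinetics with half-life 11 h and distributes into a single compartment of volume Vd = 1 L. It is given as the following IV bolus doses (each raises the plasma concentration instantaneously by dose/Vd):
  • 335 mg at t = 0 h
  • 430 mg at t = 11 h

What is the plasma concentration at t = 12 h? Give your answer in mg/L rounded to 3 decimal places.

561.011 mg/L

k = ln 2 / 11 = 0.06301 per h
Dose 1 (335 mg at t=0 h): 335·exp(−0.06301·12) = 157.271 mg/L
Dose 2 (430 mg at t=11 h): 430·exp(−0.06301·1) = 403.740 mg/L
C(12) = 157.271 + 403.740 = 561.011 mg/L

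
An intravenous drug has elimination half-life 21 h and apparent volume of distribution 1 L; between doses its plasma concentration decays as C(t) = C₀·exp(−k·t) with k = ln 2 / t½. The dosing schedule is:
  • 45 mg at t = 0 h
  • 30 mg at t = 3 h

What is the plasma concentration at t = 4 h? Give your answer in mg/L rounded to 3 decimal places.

68.460 mg/L

k = ln 2 / 21 = 0.03301 per h
Dose 1 (45 mg at t=0 h): 45·exp(−0.03301·4) = 39.434 mg/L
Dose 2 (30 mg at t=3 h): 30·exp(−0.03301·1) = 29.026 mg/L
C(4) = 39.434 + 29.026 = 68.460 mg/L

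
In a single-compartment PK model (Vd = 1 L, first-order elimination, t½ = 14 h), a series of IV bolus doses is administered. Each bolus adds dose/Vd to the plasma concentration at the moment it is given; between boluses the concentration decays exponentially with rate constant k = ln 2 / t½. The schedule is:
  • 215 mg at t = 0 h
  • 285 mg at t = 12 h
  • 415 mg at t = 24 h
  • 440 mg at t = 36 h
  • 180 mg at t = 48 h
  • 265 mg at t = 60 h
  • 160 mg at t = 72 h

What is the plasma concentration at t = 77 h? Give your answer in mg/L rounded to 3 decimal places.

k = ln 2 / 14 = 0.04951 per h
Dose 1 (215 mg at t=0 h): 215·exp(−0.04951·77) = 4.751 mg/L
Dose 2 (285 mg at t=12 h): 285·exp(−0.04951·65) = 11.408 mg/L
Dose 3 (415 mg at t=24 h): 415·exp(−0.04951·53) = 30.091 mg/L
Dose 4 (440 mg at t=36 h): 440·exp(−0.04951·41) = 57.792 mg/L
Dose 5 (180 mg at t=48 h): 180·exp(−0.04951·29) = 42.826 mg/L
Dose 6 (265 mg at t=60 h): 265·exp(−0.04951·17) = 114.211 mg/L
Dose 7 (160 mg at t=72 h): 160·exp(−0.04951·5) = 124.913 mg/L
C(77) = 4.751 + 11.408 + 30.091 + 57.792 + 42.826 + 114.211 + 124.913 = 385.992 mg/L

385.992 mg/L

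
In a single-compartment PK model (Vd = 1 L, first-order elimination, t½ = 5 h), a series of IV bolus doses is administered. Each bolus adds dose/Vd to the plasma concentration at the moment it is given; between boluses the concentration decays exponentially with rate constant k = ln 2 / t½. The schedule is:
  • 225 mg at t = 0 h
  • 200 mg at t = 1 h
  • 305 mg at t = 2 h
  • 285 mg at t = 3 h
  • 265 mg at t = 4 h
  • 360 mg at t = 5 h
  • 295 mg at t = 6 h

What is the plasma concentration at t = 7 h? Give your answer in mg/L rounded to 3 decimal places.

1192.980 mg/L

k = ln 2 / 5 = 0.13863 per h
Dose 1 (225 mg at t=0 h): 225·exp(−0.13863·7) = 85.259 mg/L
Dose 2 (200 mg at t=1 h): 200·exp(−0.13863·6) = 87.055 mg/L
Dose 3 (305 mg at t=2 h): 305·exp(−0.13863·5) = 152.500 mg/L
Dose 4 (285 mg at t=3 h): 285·exp(−0.13863·4) = 163.690 mg/L
Dose 5 (265 mg at t=4 h): 265·exp(−0.13863·3) = 174.835 mg/L
Dose 6 (360 mg at t=5 h): 360·exp(−0.13863·2) = 272.829 mg/L
Dose 7 (295 mg at t=6 h): 295·exp(−0.13863·1) = 256.812 mg/L
C(7) = 85.259 + 87.055 + 152.500 + 163.690 + 174.835 + 272.829 + 256.812 = 1192.980 mg/L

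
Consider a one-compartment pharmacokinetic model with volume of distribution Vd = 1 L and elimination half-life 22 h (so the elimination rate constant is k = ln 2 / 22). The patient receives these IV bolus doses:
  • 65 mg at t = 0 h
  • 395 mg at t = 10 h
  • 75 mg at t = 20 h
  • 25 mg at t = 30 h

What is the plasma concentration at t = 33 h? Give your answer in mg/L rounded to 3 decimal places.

k = ln 2 / 22 = 0.03151 per h
Dose 1 (65 mg at t=0 h): 65·exp(−0.03151·33) = 22.981 mg/L
Dose 2 (395 mg at t=10 h): 395·exp(−0.03151·23) = 191.374 mg/L
Dose 3 (75 mg at t=20 h): 75·exp(−0.03151·13) = 49.794 mg/L
Dose 4 (25 mg at t=30 h): 25·exp(−0.03151·3) = 22.745 mg/L
C(33) = 22.981 + 191.374 + 49.794 + 22.745 = 286.895 mg/L

286.895 mg/L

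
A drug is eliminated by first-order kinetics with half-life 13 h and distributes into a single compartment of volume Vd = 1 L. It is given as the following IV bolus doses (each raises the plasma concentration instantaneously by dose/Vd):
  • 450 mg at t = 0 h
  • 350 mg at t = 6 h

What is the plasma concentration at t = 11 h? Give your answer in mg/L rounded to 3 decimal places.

518.414 mg/L

k = ln 2 / 13 = 0.05332 per h
Dose 1 (450 mg at t=0 h): 450·exp(−0.05332·11) = 250.320 mg/L
Dose 2 (350 mg at t=6 h): 350·exp(−0.05332·5) = 268.094 mg/L
C(11) = 250.320 + 268.094 = 518.414 mg/L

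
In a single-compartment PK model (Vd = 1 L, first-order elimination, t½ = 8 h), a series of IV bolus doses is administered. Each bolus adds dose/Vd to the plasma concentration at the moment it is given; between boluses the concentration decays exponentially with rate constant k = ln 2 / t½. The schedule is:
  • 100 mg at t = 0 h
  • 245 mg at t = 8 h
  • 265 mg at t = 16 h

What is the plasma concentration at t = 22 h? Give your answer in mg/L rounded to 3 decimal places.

k = ln 2 / 8 = 0.08664 per h
Dose 1 (100 mg at t=0 h): 100·exp(−0.08664·22) = 14.865 mg/L
Dose 2 (245 mg at t=8 h): 245·exp(−0.08664·14) = 72.839 mg/L
Dose 3 (265 mg at t=16 h): 265·exp(−0.08664·6) = 157.570 mg/L
C(22) = 14.865 + 72.839 + 157.570 = 245.274 mg/L

245.274 mg/L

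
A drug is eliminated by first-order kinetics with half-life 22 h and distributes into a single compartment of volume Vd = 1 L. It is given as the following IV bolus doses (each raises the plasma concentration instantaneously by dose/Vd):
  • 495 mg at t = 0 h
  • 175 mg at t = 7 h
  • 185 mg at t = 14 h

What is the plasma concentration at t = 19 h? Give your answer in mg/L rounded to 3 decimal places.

549.977 mg/L

k = ln 2 / 22 = 0.03151 per h
Dose 1 (495 mg at t=0 h): 495·exp(−0.03151·19) = 272.035 mg/L
Dose 2 (175 mg at t=7 h): 175·exp(−0.03151·12) = 119.906 mg/L
Dose 3 (185 mg at t=14 h): 185·exp(−0.03151·5) = 158.036 mg/L
C(19) = 272.035 + 119.906 + 158.036 = 549.977 mg/L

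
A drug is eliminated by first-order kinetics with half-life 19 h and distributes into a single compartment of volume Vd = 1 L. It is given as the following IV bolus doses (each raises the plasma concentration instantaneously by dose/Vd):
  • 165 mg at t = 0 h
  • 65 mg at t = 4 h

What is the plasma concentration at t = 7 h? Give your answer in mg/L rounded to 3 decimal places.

186.076 mg/L

k = ln 2 / 19 = 0.03648 per h
Dose 1 (165 mg at t=0 h): 165·exp(−0.03648·7) = 127.814 mg/L
Dose 2 (65 mg at t=4 h): 65·exp(−0.03648·3) = 58.262 mg/L
C(7) = 127.814 + 58.262 = 186.076 mg/L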